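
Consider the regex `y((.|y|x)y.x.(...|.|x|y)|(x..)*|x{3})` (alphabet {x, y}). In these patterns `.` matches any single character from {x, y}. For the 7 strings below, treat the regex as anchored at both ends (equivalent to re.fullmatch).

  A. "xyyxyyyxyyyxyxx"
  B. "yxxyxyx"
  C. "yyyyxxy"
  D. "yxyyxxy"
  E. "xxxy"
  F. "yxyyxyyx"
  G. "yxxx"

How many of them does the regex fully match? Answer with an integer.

A → no match — must start with "y"
B → match
C → match
D → match
E → no match — must start with "y"
F → no match
G → match
Total matched: 4

4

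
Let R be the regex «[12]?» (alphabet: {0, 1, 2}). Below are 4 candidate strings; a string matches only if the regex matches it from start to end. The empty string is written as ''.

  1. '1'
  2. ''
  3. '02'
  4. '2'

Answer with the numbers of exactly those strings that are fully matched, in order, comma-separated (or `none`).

1 → match
2 → match
3 → no match
4 → match

1, 2, 4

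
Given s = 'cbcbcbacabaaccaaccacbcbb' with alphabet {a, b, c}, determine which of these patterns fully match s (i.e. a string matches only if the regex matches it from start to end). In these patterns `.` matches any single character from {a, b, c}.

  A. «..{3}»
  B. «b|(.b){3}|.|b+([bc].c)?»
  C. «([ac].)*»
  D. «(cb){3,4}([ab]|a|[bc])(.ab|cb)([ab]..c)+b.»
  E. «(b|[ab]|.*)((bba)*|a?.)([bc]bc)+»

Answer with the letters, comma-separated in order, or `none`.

D

A → no match
B → no match
C → no match
D → match
E → no match — must end with 'bc'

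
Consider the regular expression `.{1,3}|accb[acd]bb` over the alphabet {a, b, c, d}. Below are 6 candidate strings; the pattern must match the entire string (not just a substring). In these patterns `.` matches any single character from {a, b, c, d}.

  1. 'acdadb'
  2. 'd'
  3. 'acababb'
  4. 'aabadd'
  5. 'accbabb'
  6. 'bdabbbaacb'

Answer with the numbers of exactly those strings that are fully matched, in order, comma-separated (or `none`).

2, 5

1 → no match
2 → match
3 → no match
4 → no match
5 → match
6 → no match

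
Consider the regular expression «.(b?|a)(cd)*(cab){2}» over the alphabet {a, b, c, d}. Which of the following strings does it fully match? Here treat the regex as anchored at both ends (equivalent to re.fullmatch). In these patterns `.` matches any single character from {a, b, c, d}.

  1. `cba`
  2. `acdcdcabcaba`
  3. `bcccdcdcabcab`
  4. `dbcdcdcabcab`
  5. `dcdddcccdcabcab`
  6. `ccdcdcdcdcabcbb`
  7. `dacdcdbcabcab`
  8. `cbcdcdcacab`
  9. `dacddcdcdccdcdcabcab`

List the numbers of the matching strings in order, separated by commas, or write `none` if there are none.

4

1 → no match — must end with `cab`
2 → no match — must end with `cab`
3 → no match
4 → match
5 → no match
6 → no match — must end with `cab`
7 → no match
8 → no match
9 → no match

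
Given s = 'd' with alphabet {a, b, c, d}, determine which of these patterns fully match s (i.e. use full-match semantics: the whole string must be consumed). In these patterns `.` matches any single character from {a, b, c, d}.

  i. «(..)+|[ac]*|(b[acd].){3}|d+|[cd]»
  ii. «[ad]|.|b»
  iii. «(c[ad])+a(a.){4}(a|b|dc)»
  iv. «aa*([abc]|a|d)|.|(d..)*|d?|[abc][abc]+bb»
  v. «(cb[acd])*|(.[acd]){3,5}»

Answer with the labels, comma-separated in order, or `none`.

i, ii, iv

i → match
ii → match
iii → no match — must start with 'c'
iv → match
v → no match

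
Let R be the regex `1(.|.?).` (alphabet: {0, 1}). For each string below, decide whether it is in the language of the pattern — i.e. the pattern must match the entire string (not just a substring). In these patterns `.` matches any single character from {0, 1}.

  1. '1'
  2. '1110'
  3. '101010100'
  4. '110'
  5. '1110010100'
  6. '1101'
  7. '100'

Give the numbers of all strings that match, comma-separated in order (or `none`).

1 → no match
2 → no match
3 → no match
4 → match
5 → no match
6 → no match
7 → match

4, 7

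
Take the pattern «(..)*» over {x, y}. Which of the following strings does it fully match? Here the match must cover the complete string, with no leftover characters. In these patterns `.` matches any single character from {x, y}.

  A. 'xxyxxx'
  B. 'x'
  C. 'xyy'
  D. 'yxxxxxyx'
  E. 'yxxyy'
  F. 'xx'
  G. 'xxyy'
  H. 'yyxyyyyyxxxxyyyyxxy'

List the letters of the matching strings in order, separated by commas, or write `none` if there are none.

A → match
B → no match
C → no match
D → match
E → no match
F → match
G → match
H → no match

A, D, F, G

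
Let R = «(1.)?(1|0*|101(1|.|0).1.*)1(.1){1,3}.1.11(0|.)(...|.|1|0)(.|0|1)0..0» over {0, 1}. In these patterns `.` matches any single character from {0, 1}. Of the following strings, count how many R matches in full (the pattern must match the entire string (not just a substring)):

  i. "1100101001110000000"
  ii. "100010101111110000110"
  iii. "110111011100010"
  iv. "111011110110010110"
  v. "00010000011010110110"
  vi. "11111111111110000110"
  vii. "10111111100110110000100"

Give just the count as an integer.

i → no match
ii → match
iii → no match
iv → no match
v → no match
vi → match
vii → no match
Total matched: 2

2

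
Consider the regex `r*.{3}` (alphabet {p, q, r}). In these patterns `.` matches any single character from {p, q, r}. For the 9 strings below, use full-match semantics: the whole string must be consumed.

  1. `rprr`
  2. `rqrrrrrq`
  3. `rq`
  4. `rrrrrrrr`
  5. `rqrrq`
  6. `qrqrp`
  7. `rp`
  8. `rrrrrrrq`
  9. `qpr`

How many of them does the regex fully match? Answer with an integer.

4

1. `rprr` → match
2. `rqrrrrrq` → no match
3. `rq` → no match
4. `rrrrrrrr` → match
5. `rqrrq` → no match
6. `qrqrp` → no match
7. `rp` → no match
8. `rrrrrrrq` → match
9. `qpr` → match
Total matched: 4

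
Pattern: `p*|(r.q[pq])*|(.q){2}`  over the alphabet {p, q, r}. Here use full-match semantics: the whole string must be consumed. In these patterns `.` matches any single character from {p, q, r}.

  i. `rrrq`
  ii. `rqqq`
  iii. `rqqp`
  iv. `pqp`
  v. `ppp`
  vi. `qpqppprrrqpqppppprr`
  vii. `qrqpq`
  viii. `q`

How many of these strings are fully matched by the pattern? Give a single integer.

3

i → no match
ii → match
iii → match
iv → no match
v → match
vi → no match
vii → no match
viii → no match
Total matched: 3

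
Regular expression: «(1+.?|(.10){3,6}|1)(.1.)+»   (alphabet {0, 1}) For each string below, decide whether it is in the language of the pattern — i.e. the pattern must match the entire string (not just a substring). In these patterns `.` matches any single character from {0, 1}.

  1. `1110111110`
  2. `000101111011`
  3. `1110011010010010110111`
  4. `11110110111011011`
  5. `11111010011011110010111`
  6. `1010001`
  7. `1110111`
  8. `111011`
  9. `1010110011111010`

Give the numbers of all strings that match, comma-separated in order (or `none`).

1 → match
2 → no match
3 → match
4 → match
5 → match
6 → no match
7 → match
8 → match
9 → match

1, 3, 4, 5, 7, 8, 9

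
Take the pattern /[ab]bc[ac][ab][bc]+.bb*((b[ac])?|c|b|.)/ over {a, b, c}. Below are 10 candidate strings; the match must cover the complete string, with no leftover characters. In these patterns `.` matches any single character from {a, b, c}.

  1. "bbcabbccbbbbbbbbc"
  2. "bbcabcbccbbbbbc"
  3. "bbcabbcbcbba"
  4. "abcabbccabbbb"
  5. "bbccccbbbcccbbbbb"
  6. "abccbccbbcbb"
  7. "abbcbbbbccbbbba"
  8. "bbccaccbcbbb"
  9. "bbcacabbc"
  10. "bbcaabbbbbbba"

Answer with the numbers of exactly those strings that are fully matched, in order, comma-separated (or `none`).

1, 2, 3, 4, 6, 8, 10

1 → match
2 → match
3 → match
4 → match
5 → no match
6 → match
7 → no match
8 → match
9 → no match
10 → match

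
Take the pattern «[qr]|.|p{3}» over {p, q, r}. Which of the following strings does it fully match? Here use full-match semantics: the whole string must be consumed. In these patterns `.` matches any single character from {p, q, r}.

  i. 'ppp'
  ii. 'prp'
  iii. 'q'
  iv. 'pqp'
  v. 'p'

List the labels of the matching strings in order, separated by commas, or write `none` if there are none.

i → match
ii → no match
iii → match
iv → no match
v → match

i, iii, v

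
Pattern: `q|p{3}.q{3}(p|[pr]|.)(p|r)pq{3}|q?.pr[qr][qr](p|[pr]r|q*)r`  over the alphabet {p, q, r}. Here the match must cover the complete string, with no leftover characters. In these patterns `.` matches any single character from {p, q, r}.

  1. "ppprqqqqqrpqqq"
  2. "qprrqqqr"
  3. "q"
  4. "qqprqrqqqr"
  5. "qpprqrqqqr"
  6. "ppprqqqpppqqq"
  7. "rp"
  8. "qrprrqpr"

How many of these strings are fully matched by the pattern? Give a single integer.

1 → no match
2 → match
3 → match
4 → match
5 → match
6 → match
7 → no match
8 → match
Total matched: 6

6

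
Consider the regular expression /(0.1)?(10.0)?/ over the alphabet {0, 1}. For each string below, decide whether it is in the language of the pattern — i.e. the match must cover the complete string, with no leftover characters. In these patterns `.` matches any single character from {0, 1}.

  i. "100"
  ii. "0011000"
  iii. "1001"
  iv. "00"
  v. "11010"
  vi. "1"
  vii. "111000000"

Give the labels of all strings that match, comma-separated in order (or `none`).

i → no match
ii → match
iii → no match
iv → no match
v → no match
vi → no match
vii → no match

ii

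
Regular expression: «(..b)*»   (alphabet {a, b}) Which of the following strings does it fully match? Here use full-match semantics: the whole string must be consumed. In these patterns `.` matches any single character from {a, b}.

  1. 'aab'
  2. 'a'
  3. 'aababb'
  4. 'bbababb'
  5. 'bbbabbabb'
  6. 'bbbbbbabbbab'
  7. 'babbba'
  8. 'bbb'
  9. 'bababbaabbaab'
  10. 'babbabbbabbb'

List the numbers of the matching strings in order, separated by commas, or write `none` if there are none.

1 → match
2 → no match
3 → match
4 → no match
5 → match
6 → match
7 → no match
8 → match
9 → no match
10 → no match

1, 3, 5, 6, 8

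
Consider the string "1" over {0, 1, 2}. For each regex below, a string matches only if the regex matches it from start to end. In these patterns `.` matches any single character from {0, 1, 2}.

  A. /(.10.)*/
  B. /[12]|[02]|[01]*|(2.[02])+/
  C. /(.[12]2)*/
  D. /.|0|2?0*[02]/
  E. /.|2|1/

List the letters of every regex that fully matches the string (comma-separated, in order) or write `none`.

A → no match
B → match
C → no match
D → match
E → match

B, D, E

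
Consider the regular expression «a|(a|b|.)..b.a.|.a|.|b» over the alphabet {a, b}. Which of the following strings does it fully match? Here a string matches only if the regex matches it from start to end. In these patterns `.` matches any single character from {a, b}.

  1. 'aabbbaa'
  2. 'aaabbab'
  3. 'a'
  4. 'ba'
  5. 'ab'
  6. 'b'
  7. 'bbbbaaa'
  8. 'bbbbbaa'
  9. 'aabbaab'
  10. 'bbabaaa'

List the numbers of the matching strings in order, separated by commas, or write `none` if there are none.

1, 2, 3, 4, 6, 7, 8, 9, 10

1 → match
2 → match
3 → match
4 → match
5 → no match
6 → match
7 → match
8 → match
9 → match
10 → match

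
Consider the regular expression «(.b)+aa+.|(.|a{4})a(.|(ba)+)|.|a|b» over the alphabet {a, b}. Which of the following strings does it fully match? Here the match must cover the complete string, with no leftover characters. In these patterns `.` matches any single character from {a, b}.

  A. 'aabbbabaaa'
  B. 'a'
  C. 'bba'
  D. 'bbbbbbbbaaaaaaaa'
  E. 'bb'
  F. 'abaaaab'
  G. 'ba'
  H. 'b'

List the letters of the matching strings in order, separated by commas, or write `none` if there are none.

B, D, F, H

A → no match
B → match
C → no match
D → match
E → no match
F → match
G → no match
H → match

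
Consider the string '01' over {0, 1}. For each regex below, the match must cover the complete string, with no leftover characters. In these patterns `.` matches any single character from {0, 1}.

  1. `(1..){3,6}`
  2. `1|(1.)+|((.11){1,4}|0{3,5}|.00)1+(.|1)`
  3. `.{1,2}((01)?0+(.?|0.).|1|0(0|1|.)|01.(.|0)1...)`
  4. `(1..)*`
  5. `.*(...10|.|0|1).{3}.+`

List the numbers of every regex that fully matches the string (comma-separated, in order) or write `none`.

1 → no match — must start with '1'
2 → no match
3 → match
4 → no match
5 → no match

3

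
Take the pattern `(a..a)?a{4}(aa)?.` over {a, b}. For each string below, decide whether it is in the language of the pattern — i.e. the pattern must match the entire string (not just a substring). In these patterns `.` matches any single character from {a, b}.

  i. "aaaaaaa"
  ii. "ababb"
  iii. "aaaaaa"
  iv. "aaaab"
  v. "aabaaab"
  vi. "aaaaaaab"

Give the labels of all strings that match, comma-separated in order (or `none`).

i, iv

i → match
ii → no match
iii → no match
iv → match
v → no match
vi → no match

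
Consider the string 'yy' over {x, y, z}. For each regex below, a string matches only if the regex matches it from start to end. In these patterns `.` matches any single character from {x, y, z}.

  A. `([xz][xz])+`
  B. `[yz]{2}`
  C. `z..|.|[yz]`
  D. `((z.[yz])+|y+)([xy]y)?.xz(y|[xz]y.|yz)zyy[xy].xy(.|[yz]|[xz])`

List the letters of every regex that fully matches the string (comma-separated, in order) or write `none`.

A → no match
B → match
C → no match
D → no match

B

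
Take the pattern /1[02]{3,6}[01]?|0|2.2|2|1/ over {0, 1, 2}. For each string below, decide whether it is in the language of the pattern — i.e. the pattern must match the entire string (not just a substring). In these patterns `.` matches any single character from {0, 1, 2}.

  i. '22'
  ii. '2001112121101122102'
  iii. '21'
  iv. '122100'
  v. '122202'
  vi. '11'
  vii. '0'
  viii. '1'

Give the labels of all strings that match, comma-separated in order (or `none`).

i → no match
ii → no match
iii → no match
iv → no match
v → match
vi → no match
vii → match
viii → match

v, vii, viii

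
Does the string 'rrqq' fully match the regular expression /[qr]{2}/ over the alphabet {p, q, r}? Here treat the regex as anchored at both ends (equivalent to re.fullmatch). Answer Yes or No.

No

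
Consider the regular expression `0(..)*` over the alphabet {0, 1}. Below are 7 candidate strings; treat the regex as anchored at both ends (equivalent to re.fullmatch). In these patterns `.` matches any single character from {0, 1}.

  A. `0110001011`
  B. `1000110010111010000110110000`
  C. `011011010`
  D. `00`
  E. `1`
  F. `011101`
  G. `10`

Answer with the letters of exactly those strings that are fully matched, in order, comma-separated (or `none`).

A → no match
B → no match — must start with `0`
C → match
D → no match
E → no match — must start with `0`
F → no match
G → no match — must start with `0`

C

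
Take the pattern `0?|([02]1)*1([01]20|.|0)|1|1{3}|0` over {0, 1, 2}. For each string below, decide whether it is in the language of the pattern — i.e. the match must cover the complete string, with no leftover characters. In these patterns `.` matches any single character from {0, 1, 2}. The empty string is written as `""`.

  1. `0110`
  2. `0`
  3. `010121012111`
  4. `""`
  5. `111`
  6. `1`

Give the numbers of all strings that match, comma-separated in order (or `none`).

1, 2, 3, 4, 5, 6

1 → match
2 → match
3 → match
4 → match
5 → match
6 → match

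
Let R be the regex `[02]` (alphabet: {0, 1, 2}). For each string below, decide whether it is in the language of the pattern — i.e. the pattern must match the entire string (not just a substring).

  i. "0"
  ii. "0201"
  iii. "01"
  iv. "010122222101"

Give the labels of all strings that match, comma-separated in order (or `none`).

i

i → match
ii → no match
iii → no match
iv → no match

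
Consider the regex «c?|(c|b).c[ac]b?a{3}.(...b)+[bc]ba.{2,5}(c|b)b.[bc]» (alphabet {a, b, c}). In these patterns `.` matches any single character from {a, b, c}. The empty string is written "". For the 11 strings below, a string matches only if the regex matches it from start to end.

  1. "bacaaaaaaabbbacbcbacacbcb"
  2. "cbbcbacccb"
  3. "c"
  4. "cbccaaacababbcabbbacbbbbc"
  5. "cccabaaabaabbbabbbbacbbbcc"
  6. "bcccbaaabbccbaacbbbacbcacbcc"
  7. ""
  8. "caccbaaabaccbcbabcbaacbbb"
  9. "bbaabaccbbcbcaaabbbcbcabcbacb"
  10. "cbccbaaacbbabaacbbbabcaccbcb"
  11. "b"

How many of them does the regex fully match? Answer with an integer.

8

1 → match
2 → no match
3 → match
4 → match
5 → match
6 → match
7 → match
8 → match
9 → no match
10 → match
11 → no match
Total matched: 8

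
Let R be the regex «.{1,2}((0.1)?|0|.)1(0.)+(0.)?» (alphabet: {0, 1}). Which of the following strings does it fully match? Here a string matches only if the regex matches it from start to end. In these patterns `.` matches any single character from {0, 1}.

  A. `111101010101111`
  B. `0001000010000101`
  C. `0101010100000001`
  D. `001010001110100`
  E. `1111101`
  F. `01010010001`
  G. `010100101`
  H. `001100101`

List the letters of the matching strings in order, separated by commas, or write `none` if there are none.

C

A → no match
B → no match
C → match
D → no match
E → no match
F → no match
G → no match
H → no match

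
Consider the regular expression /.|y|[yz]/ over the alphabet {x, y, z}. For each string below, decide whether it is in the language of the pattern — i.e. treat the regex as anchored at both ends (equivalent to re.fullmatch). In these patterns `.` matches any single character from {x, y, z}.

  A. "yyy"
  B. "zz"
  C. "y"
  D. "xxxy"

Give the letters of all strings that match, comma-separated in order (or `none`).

C

A → no match
B → no match
C → match
D → no match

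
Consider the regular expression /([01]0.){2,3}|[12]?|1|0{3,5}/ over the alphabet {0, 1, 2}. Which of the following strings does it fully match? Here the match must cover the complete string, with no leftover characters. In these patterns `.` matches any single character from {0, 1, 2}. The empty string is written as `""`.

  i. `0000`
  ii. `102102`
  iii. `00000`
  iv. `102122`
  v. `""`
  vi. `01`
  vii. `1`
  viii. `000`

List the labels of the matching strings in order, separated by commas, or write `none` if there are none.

i → match
ii → match
iii → match
iv → no match
v → match
vi → no match
vii → match
viii → match

i, ii, iii, v, vii, viii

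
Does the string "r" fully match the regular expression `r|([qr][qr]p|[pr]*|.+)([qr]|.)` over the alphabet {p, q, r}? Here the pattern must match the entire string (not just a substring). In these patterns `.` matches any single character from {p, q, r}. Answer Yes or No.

Yes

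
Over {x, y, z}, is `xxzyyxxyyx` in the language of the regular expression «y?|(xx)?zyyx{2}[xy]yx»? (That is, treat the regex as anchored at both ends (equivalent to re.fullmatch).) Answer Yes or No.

Yes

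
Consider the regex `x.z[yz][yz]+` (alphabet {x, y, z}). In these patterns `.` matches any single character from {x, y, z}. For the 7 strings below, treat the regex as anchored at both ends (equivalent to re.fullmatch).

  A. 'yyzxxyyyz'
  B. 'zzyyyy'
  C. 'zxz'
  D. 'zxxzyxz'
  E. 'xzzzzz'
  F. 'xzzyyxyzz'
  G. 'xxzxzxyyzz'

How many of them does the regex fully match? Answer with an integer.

1

A → no match — must start with 'x'
B → no match — must start with 'x'
C → no match — must start with 'x'
D → no match — must start with 'x'
E → match
F → no match
G → no match
Total matched: 1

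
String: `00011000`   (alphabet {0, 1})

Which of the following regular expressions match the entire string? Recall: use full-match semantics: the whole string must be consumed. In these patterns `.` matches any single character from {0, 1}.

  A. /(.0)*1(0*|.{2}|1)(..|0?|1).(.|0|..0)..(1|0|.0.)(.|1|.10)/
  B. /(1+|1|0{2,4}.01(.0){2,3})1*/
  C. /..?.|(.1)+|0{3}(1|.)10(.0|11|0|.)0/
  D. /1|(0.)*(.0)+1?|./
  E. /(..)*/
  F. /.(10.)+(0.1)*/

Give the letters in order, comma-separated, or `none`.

C, D, E

A → no match
B → no match
C → match
D → match
E → match
F → no match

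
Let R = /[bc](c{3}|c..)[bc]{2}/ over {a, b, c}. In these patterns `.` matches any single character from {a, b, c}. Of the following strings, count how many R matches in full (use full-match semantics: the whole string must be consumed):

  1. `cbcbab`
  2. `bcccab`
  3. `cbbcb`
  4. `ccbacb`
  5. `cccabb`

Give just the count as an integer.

1 → no match
2 → no match
3 → no match
4 → match
5 → match
Total matched: 2

2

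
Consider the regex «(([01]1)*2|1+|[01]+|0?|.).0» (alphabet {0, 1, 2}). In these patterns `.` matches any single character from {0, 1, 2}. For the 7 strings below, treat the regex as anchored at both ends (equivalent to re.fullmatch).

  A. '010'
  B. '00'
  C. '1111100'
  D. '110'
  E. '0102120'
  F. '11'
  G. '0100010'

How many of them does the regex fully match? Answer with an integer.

5

A → match
B → match
C → match
D → match
E → no match
F → no match — must end with '0'
G → match
Total matched: 5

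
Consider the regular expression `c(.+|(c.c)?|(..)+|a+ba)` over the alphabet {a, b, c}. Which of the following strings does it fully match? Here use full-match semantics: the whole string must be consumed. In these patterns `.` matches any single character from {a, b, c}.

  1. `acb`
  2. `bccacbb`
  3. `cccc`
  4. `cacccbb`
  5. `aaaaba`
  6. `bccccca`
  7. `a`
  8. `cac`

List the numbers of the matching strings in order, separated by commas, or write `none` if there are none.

1 → no match — must start with `c`
2 → no match — must start with `c`
3 → match
4 → match
5 → no match — must start with `c`
6 → no match — must start with `c`
7 → no match — must start with `c`
8 → match

3, 4, 8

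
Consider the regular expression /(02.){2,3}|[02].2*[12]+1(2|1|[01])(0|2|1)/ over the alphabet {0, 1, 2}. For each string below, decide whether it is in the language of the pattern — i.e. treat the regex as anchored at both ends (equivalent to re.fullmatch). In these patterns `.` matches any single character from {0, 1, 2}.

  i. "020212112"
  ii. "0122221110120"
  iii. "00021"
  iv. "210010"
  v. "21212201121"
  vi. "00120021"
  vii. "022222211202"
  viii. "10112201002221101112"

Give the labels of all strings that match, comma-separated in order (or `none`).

i. "020212112" → no match
ii → no match
iii. "00021" → no match
iv. "210010" → no match
v. "21212201121" → no match
vi. "00120021" → no match
vii. "022222211202" → no match
viii → no match

none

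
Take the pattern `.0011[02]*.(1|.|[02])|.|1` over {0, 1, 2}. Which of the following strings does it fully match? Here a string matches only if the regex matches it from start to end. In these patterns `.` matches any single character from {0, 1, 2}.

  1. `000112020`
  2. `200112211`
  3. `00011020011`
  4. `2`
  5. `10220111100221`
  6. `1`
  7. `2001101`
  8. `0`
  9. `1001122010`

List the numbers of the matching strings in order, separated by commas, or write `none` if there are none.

1, 2, 3, 4, 6, 7, 8, 9

1 → match
2 → match
3 → match
4 → match
5 → no match
6 → match
7 → match
8 → match
9 → match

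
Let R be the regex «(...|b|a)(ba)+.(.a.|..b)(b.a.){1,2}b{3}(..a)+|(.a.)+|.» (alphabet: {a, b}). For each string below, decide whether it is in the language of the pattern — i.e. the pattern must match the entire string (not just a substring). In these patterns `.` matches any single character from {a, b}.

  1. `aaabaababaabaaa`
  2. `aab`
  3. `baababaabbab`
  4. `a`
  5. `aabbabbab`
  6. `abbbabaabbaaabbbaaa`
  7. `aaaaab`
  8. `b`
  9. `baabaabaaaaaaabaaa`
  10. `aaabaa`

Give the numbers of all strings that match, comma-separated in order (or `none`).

1 → match
2. `aab` → match
3. `baababaabbab` → match
4. `a` → match
5. `aabbabbab` → match
6 → match
7. `aaaaab` → match
8. `b` → match
9 → match
10. `aaabaa` → match

1, 2, 3, 4, 5, 6, 7, 8, 9, 10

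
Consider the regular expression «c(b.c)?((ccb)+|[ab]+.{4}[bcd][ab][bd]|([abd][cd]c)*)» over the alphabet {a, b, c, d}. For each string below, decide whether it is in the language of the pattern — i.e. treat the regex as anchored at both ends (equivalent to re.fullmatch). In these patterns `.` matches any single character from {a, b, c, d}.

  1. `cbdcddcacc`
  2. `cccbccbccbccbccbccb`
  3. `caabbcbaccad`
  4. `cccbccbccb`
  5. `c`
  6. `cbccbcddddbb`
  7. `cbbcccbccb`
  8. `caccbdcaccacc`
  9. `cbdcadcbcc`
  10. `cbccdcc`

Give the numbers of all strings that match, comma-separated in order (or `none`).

1, 2, 3, 4, 5, 6, 7, 8, 9, 10

1. `cbdcddcacc` → match
2 → match
3. `caabbcbaccad` → match
4. `cccbccbccb` → match
5. `c` → match
6. `cbccbcddddbb` → match
7. `cbbcccbccb` → match
8 → match
9. `cbdcadcbcc` → match
10. `cbccdcc` → match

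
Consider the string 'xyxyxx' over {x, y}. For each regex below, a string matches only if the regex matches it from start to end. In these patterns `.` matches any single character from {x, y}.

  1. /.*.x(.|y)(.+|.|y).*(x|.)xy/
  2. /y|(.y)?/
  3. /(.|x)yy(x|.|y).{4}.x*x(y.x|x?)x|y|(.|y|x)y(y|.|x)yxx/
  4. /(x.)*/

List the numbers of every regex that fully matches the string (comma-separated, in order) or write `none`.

3, 4

1 → no match — must end with 'xy'
2 → no match
3 → match
4 → match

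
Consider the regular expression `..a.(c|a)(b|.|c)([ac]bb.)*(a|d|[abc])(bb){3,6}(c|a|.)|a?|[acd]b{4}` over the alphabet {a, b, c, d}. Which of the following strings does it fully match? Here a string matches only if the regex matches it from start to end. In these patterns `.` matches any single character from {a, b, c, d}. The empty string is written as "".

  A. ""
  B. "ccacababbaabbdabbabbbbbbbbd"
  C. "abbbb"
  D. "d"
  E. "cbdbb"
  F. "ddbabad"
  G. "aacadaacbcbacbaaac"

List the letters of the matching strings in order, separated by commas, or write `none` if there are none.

A, C

A → match
B → no match
C → match
D → no match
E → no match
F → no match
G → no match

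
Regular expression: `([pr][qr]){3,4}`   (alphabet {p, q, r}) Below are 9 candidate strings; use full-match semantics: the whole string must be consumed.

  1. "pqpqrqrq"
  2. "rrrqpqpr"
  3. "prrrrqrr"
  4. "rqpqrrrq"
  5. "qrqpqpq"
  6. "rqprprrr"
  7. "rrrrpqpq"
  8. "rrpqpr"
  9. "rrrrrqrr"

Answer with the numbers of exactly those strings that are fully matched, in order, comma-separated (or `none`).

1, 2, 3, 4, 6, 7, 8, 9

1. "pqpqrqrq" → match
2. "rrrqpqpr" → match
3. "prrrrqrr" → match
4. "rqpqrrrq" → match
5. "qrqpqpq" → no match
6. "rqprprrr" → match
7. "rrrrpqpq" → match
8. "rrpqpr" → match
9. "rrrrrqrr" → match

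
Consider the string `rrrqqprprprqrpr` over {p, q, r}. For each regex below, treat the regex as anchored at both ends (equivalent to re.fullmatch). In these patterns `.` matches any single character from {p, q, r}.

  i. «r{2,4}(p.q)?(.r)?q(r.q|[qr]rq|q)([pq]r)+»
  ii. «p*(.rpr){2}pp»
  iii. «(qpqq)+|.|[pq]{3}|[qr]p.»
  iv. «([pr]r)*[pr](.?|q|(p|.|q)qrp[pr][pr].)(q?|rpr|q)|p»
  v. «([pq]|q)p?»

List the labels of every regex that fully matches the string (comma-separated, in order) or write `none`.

i

i → match
ii → no match — must end with `rprpp`
iii → no match
iv → no match
v → no match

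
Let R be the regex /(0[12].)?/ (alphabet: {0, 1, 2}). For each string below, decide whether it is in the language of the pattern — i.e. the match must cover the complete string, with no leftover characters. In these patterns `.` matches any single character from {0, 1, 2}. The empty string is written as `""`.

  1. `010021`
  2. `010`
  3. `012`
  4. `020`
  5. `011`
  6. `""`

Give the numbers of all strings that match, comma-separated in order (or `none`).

2, 3, 4, 5, 6

1 → no match
2 → match
3 → match
4 → match
5 → match
6 → match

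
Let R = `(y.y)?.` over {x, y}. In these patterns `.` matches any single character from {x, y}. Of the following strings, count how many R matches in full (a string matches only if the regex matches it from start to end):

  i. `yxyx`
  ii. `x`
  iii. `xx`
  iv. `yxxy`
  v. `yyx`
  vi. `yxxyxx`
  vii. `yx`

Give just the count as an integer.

2

i → match
ii → match
iii → no match
iv → no match
v → no match
vi → no match
vii → no match
Total matched: 2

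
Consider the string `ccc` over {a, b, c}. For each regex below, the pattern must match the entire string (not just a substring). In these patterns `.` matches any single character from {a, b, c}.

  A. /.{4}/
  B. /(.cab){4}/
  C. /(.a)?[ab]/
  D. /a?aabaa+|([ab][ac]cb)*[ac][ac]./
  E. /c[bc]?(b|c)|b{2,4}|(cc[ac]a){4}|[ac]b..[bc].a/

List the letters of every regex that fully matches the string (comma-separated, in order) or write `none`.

D, E

A → no match
B → no match — must end with `cab`
C → no match
D → match
E → match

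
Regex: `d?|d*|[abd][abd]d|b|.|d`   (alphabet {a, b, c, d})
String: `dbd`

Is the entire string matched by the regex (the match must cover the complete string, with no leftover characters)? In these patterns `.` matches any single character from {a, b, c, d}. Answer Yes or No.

Yes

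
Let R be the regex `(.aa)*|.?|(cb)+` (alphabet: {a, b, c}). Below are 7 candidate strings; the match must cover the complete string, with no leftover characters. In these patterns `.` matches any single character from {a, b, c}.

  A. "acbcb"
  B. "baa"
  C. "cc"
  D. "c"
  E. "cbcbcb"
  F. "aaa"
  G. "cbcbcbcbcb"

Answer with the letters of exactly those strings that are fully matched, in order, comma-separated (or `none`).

B, D, E, F, G

A → no match
B → match
C → no match
D → match
E → match
F → match
G → match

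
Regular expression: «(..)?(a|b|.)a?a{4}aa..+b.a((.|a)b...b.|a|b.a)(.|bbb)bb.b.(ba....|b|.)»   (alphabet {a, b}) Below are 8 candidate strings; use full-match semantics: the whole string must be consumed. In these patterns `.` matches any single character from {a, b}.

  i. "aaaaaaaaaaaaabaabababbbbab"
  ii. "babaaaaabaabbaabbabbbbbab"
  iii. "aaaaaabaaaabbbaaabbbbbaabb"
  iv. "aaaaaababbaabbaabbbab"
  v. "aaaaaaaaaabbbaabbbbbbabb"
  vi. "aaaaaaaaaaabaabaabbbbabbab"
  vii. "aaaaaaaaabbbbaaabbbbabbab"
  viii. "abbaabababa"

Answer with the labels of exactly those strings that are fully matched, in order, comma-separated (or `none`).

none

i → no match
ii → no match
iii → no match
iv → no match
v → no match
vi → no match
vii → no match
viii → no match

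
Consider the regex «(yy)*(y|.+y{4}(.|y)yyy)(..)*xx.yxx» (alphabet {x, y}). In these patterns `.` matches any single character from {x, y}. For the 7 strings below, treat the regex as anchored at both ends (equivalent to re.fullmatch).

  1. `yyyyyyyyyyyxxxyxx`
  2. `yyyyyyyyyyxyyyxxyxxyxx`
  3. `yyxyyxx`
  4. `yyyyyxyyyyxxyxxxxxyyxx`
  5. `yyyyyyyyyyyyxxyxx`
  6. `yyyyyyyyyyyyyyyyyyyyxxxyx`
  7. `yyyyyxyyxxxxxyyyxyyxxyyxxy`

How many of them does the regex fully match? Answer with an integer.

1

1 → match
2 → no match
3 → no match
4 → no match
5 → no match
6 → no match — must end with `yxx`
7 → no match — must end with `yxx`
Total matched: 1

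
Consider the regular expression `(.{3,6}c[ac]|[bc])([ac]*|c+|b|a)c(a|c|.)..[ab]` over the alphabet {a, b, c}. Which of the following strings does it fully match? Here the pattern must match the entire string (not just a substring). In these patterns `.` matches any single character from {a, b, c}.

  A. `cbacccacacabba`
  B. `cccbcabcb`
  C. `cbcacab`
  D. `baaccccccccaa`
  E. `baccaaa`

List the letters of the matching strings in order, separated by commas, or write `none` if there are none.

A, C, D, E

A → match
B → no match
C → match
D → match
E → match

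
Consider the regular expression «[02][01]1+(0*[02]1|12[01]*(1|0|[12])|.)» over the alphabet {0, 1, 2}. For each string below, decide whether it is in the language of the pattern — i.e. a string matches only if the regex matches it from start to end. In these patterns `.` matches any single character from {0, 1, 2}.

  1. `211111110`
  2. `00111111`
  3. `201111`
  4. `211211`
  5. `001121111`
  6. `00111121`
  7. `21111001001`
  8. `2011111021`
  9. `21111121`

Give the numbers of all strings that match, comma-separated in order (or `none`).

1 → match
2 → match
3 → match
4 → no match
5 → match
6 → match
7 → no match
8 → match
9 → match

1, 2, 3, 5, 6, 8, 9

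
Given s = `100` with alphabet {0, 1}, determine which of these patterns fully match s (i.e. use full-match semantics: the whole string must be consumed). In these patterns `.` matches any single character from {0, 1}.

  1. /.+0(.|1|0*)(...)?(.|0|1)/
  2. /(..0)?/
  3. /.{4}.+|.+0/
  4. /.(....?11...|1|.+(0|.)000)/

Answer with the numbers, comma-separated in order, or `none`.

1, 2, 3

1 → match
2 → match
3 → match
4 → no match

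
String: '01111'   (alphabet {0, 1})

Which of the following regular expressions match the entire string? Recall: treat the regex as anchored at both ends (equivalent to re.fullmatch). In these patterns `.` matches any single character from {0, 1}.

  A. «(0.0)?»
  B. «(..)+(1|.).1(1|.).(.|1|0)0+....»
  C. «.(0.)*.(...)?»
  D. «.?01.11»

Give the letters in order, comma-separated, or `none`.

C, D

A → no match
B → no match
C → match
D → match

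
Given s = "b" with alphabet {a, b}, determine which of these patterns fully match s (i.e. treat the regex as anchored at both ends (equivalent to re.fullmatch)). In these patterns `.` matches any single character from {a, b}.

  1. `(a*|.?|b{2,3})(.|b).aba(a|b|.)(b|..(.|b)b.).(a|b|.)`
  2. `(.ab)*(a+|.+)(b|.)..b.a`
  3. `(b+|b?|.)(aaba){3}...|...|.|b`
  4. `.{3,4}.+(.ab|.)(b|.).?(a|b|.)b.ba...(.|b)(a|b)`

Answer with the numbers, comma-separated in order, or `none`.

3

1 → no match
2 → no match — must end with "a"
3 → match
4 → no match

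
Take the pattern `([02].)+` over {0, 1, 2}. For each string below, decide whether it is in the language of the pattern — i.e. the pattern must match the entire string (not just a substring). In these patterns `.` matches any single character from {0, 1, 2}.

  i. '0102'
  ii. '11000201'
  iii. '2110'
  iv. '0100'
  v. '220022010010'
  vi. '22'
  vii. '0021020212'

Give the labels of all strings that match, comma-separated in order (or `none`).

i, iv, vi

i → match
ii → no match
iii → no match
iv → match
v → no match
vi → match
vii → no match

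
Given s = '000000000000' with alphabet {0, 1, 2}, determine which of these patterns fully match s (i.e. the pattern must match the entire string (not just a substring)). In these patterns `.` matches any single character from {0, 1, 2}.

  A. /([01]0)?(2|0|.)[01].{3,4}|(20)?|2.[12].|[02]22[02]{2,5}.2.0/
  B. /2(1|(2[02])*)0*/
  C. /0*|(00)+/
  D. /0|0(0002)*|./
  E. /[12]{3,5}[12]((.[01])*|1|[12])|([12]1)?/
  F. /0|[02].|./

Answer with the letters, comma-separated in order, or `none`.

C

A → no match
B → no match — must start with '2'
C → match
D → no match
E → no match
F → no match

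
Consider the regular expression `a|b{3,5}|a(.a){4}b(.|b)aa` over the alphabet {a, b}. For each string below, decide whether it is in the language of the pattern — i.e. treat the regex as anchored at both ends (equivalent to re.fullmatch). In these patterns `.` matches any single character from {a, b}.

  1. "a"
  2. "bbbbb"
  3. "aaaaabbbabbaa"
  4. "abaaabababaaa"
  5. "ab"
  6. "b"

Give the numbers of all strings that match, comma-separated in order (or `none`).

1 → match
2 → match
3 → no match
4 → match
5 → no match
6 → no match

1, 2, 4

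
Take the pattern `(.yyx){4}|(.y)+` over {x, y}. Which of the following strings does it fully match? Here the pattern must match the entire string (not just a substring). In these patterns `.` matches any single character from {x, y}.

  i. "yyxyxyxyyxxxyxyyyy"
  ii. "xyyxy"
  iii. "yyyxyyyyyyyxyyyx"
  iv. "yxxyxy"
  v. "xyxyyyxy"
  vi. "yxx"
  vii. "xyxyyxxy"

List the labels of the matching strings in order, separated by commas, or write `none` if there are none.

i → no match
ii → no match
iii → no match
iv → no match
v → match
vi → no match
vii → no match

v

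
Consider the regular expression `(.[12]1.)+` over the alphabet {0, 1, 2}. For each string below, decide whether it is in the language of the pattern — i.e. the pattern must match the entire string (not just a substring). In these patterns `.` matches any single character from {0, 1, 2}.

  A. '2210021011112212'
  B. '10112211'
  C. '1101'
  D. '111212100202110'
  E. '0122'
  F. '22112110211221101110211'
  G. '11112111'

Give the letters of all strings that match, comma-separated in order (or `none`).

A, G

A → match
B → no match
C → no match
D → no match
E → no match
F → no match
G → match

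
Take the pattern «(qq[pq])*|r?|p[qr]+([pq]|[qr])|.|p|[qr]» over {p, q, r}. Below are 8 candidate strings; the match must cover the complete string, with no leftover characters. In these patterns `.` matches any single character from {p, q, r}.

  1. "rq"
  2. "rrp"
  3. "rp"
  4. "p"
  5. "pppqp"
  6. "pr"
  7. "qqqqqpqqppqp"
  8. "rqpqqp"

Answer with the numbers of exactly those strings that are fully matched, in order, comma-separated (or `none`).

1 → no match
2 → no match
3 → no match
4 → match
5 → no match
6 → no match
7 → no match
8 → no match

4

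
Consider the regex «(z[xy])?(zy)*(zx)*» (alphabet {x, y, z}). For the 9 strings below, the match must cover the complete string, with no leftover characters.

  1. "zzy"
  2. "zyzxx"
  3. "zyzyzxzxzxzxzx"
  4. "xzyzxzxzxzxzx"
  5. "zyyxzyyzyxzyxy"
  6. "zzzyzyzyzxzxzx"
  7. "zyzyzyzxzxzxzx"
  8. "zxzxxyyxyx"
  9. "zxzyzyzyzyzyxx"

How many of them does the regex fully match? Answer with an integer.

2

1. "zzy" → no match
2. "zyzxx" → no match
3 → match
4 → no match
5 → no match
6 → no match
7 → match
8. "zxzxxyyxyx" → no match
9 → no match
Total matched: 2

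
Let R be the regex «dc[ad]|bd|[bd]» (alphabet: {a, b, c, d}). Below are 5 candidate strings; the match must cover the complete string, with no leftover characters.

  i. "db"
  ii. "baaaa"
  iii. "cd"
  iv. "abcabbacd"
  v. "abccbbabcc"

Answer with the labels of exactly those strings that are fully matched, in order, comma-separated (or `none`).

i → no match
ii → no match
iii → no match
iv → no match
v → no match

none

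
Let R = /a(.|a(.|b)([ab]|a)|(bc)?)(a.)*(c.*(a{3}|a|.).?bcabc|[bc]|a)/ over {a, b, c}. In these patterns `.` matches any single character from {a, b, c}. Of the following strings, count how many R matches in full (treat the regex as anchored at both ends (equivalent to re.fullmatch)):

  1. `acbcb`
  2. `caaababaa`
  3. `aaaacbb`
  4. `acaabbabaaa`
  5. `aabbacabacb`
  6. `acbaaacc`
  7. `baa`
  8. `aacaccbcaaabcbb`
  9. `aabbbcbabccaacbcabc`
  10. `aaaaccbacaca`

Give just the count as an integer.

1. `acbcb` → no match
2. `caaababaa` → no match — must start with `a`
3. `aaaacbb` → no match
4. `acaabbabaaa` → no match
5. `aabbacabacb` → match
6. `acbaaacc` → no match
7. `baa` → no match — must start with `a`
8 → no match
9 → no match
10. `aaaaccbacaca` → no match
Total matched: 1

1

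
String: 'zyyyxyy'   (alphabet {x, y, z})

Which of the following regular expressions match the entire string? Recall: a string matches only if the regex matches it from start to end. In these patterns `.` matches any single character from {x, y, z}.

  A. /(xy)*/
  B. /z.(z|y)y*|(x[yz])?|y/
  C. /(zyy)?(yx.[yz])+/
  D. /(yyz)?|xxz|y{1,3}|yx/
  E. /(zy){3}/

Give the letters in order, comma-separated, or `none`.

C

A → no match
B → no match
C → match
D → no match
E → no match — must end with 'zy'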